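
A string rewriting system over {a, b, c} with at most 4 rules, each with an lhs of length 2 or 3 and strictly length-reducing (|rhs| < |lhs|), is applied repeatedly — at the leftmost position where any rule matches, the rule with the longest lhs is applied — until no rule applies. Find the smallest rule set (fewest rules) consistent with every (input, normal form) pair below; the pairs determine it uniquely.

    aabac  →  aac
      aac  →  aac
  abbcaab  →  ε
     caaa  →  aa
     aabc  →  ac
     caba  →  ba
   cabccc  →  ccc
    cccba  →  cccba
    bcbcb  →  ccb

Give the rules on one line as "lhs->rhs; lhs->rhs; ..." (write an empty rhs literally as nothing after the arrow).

  | aabac => aac
  | aac
  | abbcaab => bcaab => caab => ab => ε
  | caaa => aa

ab->; bc->c; ca->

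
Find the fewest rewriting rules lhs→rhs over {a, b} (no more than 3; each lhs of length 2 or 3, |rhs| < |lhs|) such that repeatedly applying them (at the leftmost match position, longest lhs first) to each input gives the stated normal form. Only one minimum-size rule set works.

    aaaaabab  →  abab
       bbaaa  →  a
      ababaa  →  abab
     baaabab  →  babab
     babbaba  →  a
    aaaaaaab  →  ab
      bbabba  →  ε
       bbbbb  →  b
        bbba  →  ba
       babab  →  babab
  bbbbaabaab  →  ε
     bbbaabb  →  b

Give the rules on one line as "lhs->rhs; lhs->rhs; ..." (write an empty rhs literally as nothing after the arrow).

aa->; bb->

  | aaaaabab => aaabab => abab
  | bbaaa => aaa => a
  | ababaa => abab
  | baaabab => babab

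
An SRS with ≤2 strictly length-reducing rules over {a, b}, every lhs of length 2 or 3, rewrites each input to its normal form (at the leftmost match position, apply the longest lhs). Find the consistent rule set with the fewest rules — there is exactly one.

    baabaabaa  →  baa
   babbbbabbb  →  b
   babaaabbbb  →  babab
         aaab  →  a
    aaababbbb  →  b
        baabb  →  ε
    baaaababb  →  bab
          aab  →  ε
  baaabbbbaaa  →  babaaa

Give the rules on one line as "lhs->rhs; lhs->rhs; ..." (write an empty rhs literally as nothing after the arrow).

  | baabaabaa => baabaa => baa
  | babbbbabbb => babbabbb => baabbb => bbb => b
  | babaaabbbb => bababbb => babab
  | aaab => a

aab->; bb->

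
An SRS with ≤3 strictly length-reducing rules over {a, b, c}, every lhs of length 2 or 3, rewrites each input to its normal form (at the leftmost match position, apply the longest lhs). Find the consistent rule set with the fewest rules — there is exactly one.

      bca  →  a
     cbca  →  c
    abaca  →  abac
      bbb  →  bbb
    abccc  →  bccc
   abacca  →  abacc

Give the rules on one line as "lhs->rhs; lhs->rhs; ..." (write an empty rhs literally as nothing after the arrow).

  | bca => a
  | cbca => ca => c
  | abaca => abac
  | bbb

abc->bc; bca->a; ca->c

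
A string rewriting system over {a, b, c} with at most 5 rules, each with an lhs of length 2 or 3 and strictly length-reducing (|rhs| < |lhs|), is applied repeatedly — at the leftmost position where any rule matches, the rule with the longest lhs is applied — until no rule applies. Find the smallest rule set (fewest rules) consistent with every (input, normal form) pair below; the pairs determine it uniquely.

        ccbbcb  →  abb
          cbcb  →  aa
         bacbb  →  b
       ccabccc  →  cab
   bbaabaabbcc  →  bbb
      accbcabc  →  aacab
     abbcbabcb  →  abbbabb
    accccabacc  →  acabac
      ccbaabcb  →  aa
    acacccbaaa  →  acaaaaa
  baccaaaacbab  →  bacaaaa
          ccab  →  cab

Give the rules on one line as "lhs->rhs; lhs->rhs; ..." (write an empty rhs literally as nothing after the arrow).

aab->; bc->b; cb->a; cc->c

  | ccbbcb => cbbcb => abcb => abb
  | cbcb => acb => aa
  | bacbb => baab => b
  | ccabccc => cabccc => cabcc => cabc => cab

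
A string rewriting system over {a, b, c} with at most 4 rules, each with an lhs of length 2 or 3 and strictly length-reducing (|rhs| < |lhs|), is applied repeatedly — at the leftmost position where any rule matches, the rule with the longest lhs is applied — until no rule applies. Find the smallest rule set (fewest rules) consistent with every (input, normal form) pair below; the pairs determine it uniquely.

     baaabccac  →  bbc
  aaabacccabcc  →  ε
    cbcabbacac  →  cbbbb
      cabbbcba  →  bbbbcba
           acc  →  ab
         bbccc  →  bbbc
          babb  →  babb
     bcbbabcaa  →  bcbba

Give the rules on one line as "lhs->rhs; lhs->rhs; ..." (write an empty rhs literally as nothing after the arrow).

  | baaabccac => baabccac => babccac => bcac => bbc
  | aaabacccabcc => aabacccabcc => abacccabcc => ababcabcc => ababcc => abc => ε
  | cbcabbacac => cbbbbacac => cbbbbabc => cbbbb
  | cabbbcba => bbbbcba

aa->a; abc->; ca->b; cc->b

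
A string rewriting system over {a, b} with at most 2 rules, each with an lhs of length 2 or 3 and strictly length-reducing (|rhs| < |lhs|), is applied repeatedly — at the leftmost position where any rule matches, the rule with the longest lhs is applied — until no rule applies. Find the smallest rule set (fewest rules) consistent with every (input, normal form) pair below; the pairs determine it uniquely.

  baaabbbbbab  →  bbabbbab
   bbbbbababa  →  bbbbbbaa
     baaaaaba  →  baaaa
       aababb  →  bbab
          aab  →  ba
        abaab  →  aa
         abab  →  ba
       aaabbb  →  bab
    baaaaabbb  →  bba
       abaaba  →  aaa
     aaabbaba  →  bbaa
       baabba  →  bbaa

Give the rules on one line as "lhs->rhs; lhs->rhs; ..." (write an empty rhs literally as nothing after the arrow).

aab->ba; aba->aa

  | baaabbbbbab => bababbbbab => baabbbbab => bbabbbab
  | bbbbbababa => bbbbbaaba => bbbbbbaa
  | baaaaaba => baaabaa => babaaa => baaaa
  | aababb => baabb => bbab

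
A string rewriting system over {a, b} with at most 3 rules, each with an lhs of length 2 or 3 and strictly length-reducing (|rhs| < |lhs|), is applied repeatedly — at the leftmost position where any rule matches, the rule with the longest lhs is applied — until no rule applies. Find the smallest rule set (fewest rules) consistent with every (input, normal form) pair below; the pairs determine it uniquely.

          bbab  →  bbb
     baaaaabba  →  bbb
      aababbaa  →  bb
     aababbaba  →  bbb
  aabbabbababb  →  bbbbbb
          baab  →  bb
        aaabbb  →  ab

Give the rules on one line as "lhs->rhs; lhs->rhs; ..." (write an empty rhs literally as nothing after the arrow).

  | bbab => bbb
  | baaaaabba => baaaabba => baaabba => baabba => babba => bbba => bbb
  | aababbaa => abbbaa => bbaa => bba => bb
  | aababbaba => abbbaba => bbaba => bbba => bbb

aba->b; abb->b; ba->b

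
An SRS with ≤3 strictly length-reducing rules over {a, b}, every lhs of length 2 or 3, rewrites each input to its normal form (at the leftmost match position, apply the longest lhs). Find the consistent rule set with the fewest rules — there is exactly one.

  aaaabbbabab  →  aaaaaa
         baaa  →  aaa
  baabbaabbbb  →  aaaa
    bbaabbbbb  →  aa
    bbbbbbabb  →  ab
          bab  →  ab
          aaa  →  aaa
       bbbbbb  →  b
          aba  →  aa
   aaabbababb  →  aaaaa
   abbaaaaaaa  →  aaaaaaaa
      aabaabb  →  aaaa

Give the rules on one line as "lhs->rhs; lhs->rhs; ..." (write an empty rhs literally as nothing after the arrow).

aab->aa; ba->a; bb->b

  | aaaabbbabab => aaaabbabab => aaaababab => aaaaabab => aaaaaab => aaaaaa
  | baaa => aaa
  | baabbaabbbb => aabbaabbbb => aabaabbbb => aaaabbbb => aaaabbb => aaaabb => aaaab => aaaa
  | bbaabbbbb => baabbbbb => aabbbbb => aabbbb => aabbb => aabb => aab => aa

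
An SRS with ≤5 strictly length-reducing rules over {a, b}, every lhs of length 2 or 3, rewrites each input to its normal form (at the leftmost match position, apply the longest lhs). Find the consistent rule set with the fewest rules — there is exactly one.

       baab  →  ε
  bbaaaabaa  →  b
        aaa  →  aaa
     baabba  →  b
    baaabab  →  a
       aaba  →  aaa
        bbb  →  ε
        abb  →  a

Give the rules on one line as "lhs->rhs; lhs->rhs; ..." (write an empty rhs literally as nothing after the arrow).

  | baab => bab => ε
  | bbaaaabaa => bbaaabaa => bbaabaa => bbabaa => baa => ba => b
  | aaa
  | baabba => babba => ba => b

ab->a; ba->b; bab->; bbb->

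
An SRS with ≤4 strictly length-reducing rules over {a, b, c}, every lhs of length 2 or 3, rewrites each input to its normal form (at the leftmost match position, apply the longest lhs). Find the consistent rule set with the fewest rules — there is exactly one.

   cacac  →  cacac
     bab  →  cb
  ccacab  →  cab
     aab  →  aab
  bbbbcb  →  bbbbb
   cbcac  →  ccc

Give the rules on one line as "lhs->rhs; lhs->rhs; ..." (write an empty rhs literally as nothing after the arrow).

ba->c; bc->b; cca->

  | cacac
  | bab => cb
  | ccacab => cab
  | aab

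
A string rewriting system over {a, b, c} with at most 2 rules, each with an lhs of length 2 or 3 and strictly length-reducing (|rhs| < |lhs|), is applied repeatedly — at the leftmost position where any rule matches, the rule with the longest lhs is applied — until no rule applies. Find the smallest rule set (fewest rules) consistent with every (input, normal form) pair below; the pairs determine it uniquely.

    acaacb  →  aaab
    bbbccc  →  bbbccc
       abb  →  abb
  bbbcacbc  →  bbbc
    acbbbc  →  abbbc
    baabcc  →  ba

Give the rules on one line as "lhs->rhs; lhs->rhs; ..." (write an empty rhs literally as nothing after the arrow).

abc->; ac->a

  | acaacb => aaacb => aaab
  | bbbccc
  | abb
  | bbbcacbc => bbbcabc => bbbc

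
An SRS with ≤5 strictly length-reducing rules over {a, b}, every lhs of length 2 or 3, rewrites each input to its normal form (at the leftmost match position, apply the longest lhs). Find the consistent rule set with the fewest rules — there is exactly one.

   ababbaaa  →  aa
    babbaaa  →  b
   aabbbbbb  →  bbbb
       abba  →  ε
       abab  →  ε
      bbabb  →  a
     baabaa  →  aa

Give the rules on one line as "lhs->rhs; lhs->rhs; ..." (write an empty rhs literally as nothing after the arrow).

  | ababbaaa => abbaaa => baaa => aa
  | babbaaa => abaaa => aaa => b
  | aabbbbbb => abbbbb => bbbb
  | abba => ba => ε

aaa->b; ab->; ba->; bab->a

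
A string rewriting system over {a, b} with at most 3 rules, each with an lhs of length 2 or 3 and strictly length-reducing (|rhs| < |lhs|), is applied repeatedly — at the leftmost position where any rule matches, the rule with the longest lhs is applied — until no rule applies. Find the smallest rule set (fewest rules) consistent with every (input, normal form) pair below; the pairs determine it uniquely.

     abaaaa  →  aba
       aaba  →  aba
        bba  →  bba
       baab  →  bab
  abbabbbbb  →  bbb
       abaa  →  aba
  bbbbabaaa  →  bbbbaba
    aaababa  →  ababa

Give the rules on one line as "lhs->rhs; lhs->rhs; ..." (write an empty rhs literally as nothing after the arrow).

aa->a; abb->

  | abaaaa => abaaa => abaa => aba
  | aaba => aba
  | bba
  | baab => bab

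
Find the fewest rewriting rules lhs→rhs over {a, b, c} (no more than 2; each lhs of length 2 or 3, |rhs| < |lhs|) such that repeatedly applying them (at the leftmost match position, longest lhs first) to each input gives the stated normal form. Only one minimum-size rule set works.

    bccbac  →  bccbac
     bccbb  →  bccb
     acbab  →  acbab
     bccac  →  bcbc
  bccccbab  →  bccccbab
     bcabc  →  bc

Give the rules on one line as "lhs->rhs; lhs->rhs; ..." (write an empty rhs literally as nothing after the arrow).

bb->b; ca->b

  | bccbac
  | bccbb => bccb
  | acbab
  | bccac => bcbc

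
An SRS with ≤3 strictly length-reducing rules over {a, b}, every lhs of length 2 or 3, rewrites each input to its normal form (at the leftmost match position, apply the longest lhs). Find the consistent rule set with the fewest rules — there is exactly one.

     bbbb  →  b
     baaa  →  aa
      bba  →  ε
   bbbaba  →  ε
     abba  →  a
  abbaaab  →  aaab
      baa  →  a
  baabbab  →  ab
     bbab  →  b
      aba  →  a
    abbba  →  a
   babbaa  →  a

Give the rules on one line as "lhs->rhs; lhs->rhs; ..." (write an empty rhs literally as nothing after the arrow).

  | bbbb => bbb => bb => b
  | baaa => aa
  | bba => ba => ε
  | bbbaba => bbaba => baba => ba => ε

ba->; bb->b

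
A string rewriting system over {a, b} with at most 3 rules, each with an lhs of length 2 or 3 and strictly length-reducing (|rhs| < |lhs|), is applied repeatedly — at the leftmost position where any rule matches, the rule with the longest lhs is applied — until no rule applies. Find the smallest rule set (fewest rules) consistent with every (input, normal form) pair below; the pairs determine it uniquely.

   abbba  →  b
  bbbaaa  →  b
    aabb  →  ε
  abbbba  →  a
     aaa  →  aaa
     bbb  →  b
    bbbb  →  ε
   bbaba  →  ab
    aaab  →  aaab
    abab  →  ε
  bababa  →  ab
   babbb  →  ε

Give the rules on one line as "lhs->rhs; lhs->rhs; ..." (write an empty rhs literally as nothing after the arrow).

abb->bb; ba->b; bb->

  | abbba => bbba => ba => b
  | bbbaaa => baaa => baa => ba => b
  | aabb => abb => bb => ε
  | abbbba => bbbba => bba => a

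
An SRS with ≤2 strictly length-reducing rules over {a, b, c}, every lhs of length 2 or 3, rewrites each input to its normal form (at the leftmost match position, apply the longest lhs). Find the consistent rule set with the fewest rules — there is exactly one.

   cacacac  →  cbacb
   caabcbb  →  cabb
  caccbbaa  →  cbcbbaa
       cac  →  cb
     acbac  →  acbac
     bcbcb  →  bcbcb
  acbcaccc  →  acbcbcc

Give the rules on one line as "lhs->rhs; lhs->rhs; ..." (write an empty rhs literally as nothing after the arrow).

abc->; cac->cb

  | cacacac => cbacac => cbacb
  | caabcbb => cabb
  | caccbbaa => cbcbbaa
  | cac => cb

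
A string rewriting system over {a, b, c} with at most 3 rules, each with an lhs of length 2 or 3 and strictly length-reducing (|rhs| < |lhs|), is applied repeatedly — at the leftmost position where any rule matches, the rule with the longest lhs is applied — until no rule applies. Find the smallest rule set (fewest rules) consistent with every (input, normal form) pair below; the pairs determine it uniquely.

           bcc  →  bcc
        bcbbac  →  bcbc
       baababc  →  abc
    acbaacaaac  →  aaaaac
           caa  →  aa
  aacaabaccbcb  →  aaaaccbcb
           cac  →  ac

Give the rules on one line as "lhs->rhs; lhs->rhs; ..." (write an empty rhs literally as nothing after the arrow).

ba->; ca->a

  | bcc
  | bcbbac => bcbc
  | baababc => ababc => abc
  | acbaacaaac => acacaaac => aacaaac => aaaaac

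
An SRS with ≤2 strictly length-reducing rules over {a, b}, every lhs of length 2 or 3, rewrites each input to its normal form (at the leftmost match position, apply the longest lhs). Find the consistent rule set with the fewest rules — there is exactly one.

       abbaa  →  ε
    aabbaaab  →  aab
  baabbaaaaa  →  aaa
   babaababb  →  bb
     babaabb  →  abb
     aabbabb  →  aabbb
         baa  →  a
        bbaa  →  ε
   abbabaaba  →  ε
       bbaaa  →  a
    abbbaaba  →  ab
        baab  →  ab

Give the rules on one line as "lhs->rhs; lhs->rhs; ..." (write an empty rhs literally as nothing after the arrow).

aba->; ba->

  | abbaa => aba => ε
  | aabbaaab => aabaab => aab
  | baabbaaaaa => abbaaaaa => abaaaa => aaa
  | babaababb => baababb => ababb => bb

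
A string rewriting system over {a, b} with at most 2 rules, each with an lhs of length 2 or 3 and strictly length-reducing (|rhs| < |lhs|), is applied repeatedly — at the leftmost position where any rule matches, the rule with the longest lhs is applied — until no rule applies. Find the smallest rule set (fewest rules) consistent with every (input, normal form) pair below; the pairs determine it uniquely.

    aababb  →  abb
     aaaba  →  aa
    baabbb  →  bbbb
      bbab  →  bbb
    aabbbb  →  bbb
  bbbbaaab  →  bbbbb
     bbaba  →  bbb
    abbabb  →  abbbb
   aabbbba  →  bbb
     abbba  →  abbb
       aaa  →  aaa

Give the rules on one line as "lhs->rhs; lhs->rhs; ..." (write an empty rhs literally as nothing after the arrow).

aab->; ba->b

  | aababb => abb
  | aaaba => aa
  | baabbb => babbb => bbbb
  | bbab => bbb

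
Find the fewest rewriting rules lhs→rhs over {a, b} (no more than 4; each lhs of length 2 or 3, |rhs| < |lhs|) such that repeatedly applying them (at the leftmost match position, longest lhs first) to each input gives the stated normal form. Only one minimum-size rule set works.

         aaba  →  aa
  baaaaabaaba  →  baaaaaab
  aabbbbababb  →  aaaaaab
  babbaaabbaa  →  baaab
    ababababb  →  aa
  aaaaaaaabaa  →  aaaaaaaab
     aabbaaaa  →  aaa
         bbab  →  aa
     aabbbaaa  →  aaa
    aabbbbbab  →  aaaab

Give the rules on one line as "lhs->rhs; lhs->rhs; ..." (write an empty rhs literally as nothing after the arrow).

aba->bb; bb->a; bba->ab

  | aaba => abb => aa
  | baaaaabaaba => baaaabbaba => baaaaabba => baaaaaab
  | aabbbbababb => aaabbababb => aaaabbabb => aaaaabbb => aaaaaab
  | babbaaabbaa => baabaabbaa => babbabbaa => baabbbaa => baaabaa => baabba => baaab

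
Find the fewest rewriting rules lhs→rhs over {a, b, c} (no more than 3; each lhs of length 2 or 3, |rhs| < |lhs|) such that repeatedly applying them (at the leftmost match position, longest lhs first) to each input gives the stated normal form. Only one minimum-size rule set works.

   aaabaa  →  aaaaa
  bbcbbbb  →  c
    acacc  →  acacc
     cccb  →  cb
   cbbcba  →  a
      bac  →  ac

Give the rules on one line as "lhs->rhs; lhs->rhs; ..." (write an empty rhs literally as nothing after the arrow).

  | aaabaa => aaaaa
  | bbcbbbb => cbbbb => cbb => c
  | acacc
  | cccb => cb

ba->a; bb->; ccb->b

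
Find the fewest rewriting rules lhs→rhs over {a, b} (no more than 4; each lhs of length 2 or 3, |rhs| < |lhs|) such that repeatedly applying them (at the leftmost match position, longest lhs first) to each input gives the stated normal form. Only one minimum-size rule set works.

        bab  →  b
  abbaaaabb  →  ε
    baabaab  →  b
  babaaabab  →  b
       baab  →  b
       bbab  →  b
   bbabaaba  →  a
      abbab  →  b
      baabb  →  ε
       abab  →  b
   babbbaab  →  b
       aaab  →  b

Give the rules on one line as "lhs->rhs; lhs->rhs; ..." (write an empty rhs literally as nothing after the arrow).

ab->b; ba->a; bb->

  | bab => ab => b
  | abbaaaabb => bbaaaabb => aaaabb => aaabb => aabb => abb => bb => ε
  | baabaab => aabaab => abaab => baab => aab => ab => b
  | babaaabab => abaaabab => baaabab => aaabab => aabab => abab => bab => ab => b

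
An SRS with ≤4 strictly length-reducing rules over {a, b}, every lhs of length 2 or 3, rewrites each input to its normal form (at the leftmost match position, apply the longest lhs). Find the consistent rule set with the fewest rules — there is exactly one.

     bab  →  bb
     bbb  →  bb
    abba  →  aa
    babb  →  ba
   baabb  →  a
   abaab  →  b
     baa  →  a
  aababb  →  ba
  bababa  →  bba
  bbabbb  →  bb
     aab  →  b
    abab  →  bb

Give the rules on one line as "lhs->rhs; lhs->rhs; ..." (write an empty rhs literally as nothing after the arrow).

  | bab => bb
  | bbb => bb
  | abba => aa
  | babb => ba

ab->b; abb->a; baa->a; bbb->bb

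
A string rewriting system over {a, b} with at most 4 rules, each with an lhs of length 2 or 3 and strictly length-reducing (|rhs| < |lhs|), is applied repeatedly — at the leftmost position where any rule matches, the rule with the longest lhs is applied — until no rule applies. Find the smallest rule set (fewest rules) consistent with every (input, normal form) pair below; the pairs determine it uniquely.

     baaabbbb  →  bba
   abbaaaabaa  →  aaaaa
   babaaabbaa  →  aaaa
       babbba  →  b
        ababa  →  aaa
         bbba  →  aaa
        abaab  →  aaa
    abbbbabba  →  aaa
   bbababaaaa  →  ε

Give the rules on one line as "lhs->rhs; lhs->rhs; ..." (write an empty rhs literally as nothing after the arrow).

ab->a; abb->ba; baa->; bbb->aa

  | baaabbbb => abbbb => babb => bba
  | abbaaaabaa => baaaaabaa => aaabaa => aaaaa
  | babaaabbaa => baaaabbaa => aabbaa => abaaa => aaaa
  | babbba => bbaba => bbaa => b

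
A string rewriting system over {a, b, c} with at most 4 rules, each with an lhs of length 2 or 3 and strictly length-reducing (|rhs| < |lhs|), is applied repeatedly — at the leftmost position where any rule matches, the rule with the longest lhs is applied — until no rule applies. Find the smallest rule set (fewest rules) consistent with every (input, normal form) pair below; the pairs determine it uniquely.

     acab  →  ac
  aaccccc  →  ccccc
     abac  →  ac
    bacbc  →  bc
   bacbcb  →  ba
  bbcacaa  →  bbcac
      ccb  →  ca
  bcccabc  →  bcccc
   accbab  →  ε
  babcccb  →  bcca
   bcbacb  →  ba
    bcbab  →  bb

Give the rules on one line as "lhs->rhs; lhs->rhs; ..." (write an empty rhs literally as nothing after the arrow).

aa->; ab->; cb->a

  | acab => ac
  | aaccccc => ccccc
  | abac => ac
  | bacbc => baac => bc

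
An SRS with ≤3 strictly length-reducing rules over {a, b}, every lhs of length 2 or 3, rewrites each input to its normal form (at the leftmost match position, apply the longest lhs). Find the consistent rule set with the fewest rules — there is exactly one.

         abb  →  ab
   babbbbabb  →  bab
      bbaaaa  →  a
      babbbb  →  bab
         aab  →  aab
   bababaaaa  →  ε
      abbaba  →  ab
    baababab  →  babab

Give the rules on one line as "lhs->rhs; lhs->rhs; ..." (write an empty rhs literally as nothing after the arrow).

  | abb => ab
  | babbbbabb => babbbabb => babbabb => babbb => babb => bab
  | bbaaaa => baaa => a
  | babbbb => babbb => babb => bab

baa->; bb->b; bba->b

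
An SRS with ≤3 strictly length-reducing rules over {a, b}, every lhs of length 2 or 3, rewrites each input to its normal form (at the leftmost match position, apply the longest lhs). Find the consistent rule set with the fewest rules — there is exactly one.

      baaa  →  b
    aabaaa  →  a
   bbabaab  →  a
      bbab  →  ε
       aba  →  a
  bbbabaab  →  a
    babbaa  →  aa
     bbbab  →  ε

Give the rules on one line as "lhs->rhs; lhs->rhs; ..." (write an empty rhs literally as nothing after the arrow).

aaa->b; ab->; ba->a

  | baaa => aaa => b
  | aabaaa => aaaa => ba => a
  | bbabaab => babaab => abaab => aab => a
  | bbab => bab => ab => ε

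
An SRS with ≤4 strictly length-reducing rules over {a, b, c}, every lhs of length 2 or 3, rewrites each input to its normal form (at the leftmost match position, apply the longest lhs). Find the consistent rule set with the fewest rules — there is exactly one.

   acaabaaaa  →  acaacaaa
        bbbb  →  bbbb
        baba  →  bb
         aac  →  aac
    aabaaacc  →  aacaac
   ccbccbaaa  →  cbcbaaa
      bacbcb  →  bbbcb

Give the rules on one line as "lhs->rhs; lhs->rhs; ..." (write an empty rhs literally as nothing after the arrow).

  | acaabaaaa => acaacaaa
  | bbbb
  | baba => bac => bb
  | aac

aba->ac; bac->bb; cc->c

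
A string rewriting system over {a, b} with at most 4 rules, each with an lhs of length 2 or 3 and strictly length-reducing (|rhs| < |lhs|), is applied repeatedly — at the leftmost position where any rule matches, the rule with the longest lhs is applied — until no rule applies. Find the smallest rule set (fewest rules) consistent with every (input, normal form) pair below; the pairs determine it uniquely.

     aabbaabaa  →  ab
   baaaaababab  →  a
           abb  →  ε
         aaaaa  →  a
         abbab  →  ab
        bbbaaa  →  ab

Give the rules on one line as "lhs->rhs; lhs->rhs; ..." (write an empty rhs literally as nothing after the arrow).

aa->; ba->b; bb->a

  | aabbaabaa => bbaabaa => aaabaa => abaa => aba => ab
  | baaaaababab => baaaababab => baaababab => baababab => bababab => bbabab => aabab => bab => bb => a
  | abb => aa => ε
  | aaaaa => aaa => a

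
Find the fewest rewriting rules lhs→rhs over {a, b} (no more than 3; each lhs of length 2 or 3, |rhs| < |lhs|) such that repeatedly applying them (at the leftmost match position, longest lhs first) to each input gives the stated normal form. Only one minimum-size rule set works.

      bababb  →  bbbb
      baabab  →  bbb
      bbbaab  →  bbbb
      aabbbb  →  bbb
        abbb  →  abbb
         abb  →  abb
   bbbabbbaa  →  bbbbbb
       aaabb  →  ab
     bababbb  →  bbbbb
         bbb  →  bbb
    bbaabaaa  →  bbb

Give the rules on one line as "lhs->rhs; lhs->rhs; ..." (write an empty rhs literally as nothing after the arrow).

  | bababb => bbabb => bbbb
  | baabab => babab => bbab => bbb
  | bbbaab => bbbab => bbbb
  | aabbbb => bbb

aab->; ba->b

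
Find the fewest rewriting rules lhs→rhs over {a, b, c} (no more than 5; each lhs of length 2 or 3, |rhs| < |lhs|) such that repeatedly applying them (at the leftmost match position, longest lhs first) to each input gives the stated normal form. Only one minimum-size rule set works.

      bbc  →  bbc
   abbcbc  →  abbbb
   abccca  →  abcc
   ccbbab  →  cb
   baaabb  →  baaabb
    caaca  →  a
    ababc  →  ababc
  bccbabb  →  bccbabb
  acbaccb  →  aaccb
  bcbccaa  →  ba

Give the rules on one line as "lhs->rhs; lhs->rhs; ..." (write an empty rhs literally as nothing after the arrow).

  | bbc
  | abbcbc => abbbb
  | abccca => abcc
  | ccbbab => ccab => cb

acb->a; bba->a; ca->; cbc->bb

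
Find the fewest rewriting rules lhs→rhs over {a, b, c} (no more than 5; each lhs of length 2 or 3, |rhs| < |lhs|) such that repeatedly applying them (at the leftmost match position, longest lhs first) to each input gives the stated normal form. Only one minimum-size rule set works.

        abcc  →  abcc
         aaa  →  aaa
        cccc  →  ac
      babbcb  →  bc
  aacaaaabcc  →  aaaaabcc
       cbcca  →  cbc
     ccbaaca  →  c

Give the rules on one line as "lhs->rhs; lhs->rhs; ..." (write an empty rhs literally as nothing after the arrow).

ba->; bcb->c; ca->; ccc->a

  | abcc
  | aaa
  | cccc => ac
  | babbcb => bbcb => bc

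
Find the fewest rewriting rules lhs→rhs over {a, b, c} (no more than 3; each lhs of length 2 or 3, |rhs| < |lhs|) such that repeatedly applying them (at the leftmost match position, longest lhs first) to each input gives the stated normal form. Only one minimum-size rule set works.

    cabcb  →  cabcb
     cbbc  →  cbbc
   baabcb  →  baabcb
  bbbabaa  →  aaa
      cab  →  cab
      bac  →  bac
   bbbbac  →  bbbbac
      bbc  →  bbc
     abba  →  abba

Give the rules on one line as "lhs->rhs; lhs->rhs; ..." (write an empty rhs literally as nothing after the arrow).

  | cabcb
  | cbbc
  | baabcb
  | bbbabaa => bbabaa => babaa => abaa => aaa

aba->aa; bab->ab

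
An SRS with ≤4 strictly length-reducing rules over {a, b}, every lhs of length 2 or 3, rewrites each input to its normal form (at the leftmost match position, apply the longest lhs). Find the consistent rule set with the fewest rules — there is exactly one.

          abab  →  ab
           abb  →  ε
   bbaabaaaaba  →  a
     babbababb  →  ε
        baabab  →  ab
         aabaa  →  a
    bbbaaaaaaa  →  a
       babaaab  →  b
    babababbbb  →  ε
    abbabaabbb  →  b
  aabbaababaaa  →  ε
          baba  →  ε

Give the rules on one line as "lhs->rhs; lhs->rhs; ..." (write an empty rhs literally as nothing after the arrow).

  | abab => ab
  | abb => aa => ε
  | bbaabaaaaba => aabaaaaba => baaaaba => aaaba => aba => a
  | babbababb => bbababb => ababb => abb => aa => ε

aa->; ba->; bb->a; bba->a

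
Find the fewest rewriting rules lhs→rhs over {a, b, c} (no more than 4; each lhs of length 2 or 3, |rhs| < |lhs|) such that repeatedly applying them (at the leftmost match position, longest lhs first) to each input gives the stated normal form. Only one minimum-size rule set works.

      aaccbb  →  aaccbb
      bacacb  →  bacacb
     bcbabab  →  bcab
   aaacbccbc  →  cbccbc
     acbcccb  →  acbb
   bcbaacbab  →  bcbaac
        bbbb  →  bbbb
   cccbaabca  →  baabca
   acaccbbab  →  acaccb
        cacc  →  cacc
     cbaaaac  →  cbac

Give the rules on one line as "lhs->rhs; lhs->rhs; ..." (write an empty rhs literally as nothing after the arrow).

aaa->; bab->; ccc->

  | aaccbb
  | bacacb
  | bcbabab => bcab
  | aaacbccbc => cbccbc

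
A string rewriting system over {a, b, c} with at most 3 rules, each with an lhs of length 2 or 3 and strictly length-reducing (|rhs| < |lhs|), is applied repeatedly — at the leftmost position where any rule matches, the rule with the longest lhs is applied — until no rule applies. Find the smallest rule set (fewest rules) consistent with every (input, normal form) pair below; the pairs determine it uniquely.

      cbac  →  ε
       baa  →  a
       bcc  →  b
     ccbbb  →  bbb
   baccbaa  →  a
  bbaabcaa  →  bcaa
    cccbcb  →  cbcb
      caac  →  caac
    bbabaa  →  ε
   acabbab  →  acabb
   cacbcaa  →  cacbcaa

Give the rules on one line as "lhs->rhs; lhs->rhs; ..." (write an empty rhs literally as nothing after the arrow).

  | cbac => cc => ε
  | baa => a
  | bcc => b
  | ccbbb => bbb

ba->; cc->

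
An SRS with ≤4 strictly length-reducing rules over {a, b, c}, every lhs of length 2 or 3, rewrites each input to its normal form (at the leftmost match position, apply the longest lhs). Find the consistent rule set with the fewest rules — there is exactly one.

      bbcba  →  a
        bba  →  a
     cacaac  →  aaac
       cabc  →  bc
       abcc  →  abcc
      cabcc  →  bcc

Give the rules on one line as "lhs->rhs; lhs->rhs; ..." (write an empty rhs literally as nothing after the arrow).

ba->a; ca->a; cab->b

  | bbcba => bbca => bba => ba => a
  | bba => ba => a
  | cacaac => acaac => aaac
  | cabc => bc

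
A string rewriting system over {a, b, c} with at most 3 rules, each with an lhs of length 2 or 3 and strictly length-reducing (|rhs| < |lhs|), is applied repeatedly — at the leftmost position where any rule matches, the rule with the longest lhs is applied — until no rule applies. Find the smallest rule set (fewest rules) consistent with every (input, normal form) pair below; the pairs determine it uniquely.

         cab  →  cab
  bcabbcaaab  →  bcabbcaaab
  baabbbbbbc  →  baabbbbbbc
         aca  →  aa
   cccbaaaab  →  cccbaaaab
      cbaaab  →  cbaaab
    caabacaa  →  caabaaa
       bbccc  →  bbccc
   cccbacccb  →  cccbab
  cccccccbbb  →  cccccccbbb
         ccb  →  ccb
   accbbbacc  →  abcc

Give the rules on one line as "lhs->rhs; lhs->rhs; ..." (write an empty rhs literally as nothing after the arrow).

ac->a; bba->

  | cab
  | bcabbcaaab
  | baabbbbbbc
  | aca => aa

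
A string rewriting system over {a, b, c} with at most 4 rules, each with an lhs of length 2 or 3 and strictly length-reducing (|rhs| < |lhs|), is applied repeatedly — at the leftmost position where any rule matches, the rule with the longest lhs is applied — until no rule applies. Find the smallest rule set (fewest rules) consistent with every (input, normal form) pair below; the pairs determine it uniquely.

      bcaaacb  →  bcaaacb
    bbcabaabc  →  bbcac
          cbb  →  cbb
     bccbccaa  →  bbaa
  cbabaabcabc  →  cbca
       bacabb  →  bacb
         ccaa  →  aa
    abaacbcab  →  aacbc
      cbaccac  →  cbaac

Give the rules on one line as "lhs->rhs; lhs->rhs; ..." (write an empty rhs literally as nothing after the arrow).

ab->; bab->bc; cc->

  | bcaaacb
  | bbcabaabc => bbcaabc => bbcac
  | cbb
  | bccbccaa => bbccaa => bbaa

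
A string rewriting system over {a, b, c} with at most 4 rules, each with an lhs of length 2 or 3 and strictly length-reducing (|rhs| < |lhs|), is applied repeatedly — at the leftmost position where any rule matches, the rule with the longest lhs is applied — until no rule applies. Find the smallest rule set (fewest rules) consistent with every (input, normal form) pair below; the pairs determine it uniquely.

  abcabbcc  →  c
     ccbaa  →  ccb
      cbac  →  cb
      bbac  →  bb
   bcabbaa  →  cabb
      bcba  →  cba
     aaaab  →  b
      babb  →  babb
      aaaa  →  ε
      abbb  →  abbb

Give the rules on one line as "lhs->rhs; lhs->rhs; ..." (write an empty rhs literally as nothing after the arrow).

  | abcabbcc => acabbcc => abbcc => abcc => acc => c
  | ccbaa => ccb
  | cbac => cb
  | bbac => bb

aa->; ac->; bc->c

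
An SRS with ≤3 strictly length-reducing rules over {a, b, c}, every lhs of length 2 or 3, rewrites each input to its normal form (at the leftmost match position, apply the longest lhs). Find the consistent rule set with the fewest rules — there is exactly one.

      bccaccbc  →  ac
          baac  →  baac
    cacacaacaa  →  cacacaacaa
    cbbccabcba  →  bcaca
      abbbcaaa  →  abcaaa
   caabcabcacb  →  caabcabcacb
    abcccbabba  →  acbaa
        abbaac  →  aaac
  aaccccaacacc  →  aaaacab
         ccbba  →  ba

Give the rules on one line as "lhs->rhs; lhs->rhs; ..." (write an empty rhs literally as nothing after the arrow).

bb->; bcb->c; cc->b

  | bccaccbc => bbaccbc => accbc => abbc => ac
  | baac
  | cacacaacaa
  | cbbccabcba => cccabcba => bcabcba => bcaca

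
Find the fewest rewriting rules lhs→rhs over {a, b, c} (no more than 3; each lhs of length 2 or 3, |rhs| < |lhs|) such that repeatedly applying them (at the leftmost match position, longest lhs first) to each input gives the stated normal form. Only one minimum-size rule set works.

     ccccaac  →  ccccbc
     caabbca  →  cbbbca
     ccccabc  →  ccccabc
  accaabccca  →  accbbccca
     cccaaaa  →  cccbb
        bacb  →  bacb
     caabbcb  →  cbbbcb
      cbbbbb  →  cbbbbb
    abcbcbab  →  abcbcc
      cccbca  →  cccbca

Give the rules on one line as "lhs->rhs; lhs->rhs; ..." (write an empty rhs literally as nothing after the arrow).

aa->b; bab->c

  | ccccaac => ccccbc
  | caabbca => cbbbca
  | ccccabc
  | accaabccca => accbbccca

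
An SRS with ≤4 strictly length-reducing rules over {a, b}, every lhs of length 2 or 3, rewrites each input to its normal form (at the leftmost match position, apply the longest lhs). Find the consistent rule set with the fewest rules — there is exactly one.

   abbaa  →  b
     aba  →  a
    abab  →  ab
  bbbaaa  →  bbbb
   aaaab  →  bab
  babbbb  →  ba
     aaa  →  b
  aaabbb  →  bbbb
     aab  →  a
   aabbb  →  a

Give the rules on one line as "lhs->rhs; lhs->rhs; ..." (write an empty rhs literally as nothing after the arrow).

aaa->b; aab->a; aba->a; abb->a

  | abbaa => aaa => b
  | aba => a
  | abab => ab
  | bbbaaa => bbbb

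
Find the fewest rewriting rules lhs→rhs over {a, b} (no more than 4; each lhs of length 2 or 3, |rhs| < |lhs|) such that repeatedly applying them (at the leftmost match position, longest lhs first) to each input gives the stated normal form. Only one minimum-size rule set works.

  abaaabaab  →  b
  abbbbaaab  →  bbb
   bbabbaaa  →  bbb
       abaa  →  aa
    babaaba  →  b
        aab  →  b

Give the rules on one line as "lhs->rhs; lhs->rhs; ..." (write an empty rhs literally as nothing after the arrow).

  | abaaabaab => aaabaab => abaab => aab => b
  | abbbbaaab => bbbaaab => bbbaab => bbbab => bbb
  | bbabbaaa => bbbaaa => bbbaa => bbba => bbb
  | abaa => aa

aab->b; ab->; ba->b; bab->b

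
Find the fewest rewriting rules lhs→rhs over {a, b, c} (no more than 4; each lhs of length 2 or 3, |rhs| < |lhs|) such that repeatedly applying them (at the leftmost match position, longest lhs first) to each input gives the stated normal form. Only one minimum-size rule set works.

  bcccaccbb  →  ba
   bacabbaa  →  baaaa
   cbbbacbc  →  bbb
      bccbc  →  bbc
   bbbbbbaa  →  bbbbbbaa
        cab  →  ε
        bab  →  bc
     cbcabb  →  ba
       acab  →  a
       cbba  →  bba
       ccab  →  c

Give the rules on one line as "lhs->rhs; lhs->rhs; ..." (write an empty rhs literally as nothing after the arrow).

ab->c; abb->ca; cb->b; cc->

  | bcccaccbb => bcaccbb => bcabb => bcca => ba
  | bacabbaa => baccaaa => baaaa
  | cbbbacbc => bbbacbc => bbbabc => bbbcc => bbb
  | bccbc => bbc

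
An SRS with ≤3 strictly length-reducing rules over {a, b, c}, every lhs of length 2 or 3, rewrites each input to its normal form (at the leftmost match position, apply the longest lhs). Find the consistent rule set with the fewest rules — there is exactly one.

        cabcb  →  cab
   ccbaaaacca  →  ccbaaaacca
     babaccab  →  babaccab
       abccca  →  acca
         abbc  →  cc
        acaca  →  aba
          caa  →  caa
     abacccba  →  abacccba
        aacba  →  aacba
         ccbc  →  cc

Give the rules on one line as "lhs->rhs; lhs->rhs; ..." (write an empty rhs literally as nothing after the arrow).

  | cabcb => cab
  | ccbaaaacca
  | babaccab
  | abccca => acca

abb->c; bc->; cac->b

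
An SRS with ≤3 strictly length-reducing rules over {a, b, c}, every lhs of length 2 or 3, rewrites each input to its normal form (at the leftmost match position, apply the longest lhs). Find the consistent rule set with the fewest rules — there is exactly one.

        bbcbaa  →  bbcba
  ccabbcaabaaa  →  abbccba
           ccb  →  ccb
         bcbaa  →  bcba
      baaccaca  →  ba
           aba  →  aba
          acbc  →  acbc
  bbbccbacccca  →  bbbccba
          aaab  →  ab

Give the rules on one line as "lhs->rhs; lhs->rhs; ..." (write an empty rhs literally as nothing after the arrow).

aa->a; ca->a; caa->cc

  | bbcbaa => bbcba
  | ccabbcaabaaa => cabbcaabaaa => abbcaabaaa => abbccbaaa => abbccbaa => abbccba
  | ccb
  | bcbaa => bcba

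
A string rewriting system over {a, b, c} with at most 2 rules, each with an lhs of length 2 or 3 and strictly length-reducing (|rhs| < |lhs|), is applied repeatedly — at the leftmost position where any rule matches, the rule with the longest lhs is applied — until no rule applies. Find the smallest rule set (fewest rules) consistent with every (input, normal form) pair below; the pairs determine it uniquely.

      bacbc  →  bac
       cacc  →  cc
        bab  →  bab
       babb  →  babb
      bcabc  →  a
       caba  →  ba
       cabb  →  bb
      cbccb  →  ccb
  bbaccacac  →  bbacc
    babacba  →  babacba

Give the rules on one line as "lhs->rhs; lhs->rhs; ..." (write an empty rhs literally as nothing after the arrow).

  | bacbc => bac
  | cacc => cc
  | bab
  | babb

bc->; ca->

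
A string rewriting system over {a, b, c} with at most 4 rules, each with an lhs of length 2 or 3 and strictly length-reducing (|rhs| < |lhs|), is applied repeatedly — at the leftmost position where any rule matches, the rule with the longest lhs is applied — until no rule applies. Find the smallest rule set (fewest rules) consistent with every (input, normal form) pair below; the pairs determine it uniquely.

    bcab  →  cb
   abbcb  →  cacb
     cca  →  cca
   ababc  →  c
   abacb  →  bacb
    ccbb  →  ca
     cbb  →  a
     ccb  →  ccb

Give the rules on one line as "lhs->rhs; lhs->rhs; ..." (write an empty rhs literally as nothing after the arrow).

ab->b; abb->ca; bc->c; cbb->a

  | bcab => cab => cb
  | abbcb => cacb
  | cca
  | ababc => babc => bbc => bc => c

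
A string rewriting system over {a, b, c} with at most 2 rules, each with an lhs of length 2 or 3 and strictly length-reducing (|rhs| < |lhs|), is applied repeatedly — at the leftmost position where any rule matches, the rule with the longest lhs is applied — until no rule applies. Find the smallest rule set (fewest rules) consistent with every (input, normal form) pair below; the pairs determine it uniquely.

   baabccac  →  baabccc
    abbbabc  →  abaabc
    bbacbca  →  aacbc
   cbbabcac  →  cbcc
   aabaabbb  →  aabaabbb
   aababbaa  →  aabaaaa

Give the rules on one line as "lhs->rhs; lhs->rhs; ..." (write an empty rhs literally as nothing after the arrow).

bba->aa; ca->c

  | baabccac => baabccc
  | abbbabc => abaabc
  | bbacbca => aacbca => aacbc
  | cbbabcac => caabcac => cabcac => cbcac => cbcc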